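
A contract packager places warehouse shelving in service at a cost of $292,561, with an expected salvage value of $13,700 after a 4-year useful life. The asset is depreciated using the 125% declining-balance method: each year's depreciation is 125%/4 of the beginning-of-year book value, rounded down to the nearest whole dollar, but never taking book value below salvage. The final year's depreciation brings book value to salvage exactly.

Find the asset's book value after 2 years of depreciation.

Depreciable base = $292,561 − $13,700 = $278,861.
Year 1: ⌊$292,561 × 125%/4⌋ = $91,425. Book value $201,136.
Year 2: ⌊$201,136 × 125%/4⌋ = $62,855. Book value $138,281.

$138,281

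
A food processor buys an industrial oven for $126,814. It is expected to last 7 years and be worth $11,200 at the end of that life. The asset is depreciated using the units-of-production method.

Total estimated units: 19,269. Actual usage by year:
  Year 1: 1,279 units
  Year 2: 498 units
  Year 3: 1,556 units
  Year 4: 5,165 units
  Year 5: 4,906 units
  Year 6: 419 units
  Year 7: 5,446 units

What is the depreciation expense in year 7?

Depreciable base = $126,814 − $11,200 = $115,614.
Rate = $115,614 / 19,269 units = $6 per unit.
Year 1: 1,279 × $6 = $7,674. Book value $119,140.
Year 2: 498 × $6 = $2,988. Book value $116,152.
Year 3: 1,556 × $6 = $9,336. Book value $106,816.
Year 4: 5,165 × $6 = $30,990. Book value $75,826.
Year 5: 4,906 × $6 = $29,436. Book value $46,390.
Year 6: 419 × $6 = $2,514. Book value $43,876.
Year 7: 5,446 × $6 = $32,676. Book value $11,200.

$32,676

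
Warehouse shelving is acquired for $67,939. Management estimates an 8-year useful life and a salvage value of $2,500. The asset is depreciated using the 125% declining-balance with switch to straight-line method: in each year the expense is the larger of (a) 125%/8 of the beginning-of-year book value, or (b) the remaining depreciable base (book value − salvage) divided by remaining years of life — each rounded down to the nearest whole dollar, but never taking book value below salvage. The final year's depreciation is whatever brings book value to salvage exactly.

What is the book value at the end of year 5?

$25,435

Depreciable base = $67,939 − $2,500 = $65,439.
Year 1: DB = ⌊$67,939 × 125%/8⌋ = $10,615; SL = ⌊$65,439/8⌋ = $8,179 → take DB $10,615. Book value $57,324.
Year 2: DB = ⌊$57,324 × 125%/8⌋ = $8,956; SL = ⌊$54,824/7⌋ = $7,832 → take DB $8,956. Book value $48,368.
Year 3: DB = ⌊$48,368 × 125%/8⌋ = $7,557; SL = ⌊$45,868/6⌋ = $7,644 → take SL $7,644. Book value $40,724.
Year 4: DB = ⌊$40,724 × 125%/8⌋ = $6,363; SL = ⌊$38,224/5⌋ = $7,644 → take SL $7,644. Book value $33,080.
Year 5: DB = ⌊$33,080 × 125%/8⌋ = $5,168; SL = ⌊$30,580/4⌋ = $7,645 → take SL $7,645. Book value $25,435.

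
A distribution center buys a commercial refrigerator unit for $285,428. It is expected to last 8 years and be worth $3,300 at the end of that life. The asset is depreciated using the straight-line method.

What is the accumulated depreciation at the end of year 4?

Depreciable base = $285,428 − $3,300 = $282,128.
Annual expense = $282,128 / 8 = $35,266.
End of year 1: book value $250,162.
End of year 2: book value $214,896.
End of year 3: book value $179,630.
End of year 4: book value $144,364.
Accumulated through year 4 = $285,428 − $144,364 = $141,064.

$141,064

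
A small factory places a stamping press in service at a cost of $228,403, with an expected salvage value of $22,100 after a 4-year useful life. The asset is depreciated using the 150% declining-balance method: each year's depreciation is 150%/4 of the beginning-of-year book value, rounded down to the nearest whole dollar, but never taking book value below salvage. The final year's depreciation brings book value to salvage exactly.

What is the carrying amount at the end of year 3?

$55,763

Depreciable base = $228,403 − $22,100 = $206,303.
Year 1: ⌊$228,403 × 150%/4⌋ = $85,651. Book value $142,752.
Year 2: ⌊$142,752 × 150%/4⌋ = $53,532. Book value $89,220.
Year 3: ⌊$89,220 × 150%/4⌋ = $33,457. Book value $55,763.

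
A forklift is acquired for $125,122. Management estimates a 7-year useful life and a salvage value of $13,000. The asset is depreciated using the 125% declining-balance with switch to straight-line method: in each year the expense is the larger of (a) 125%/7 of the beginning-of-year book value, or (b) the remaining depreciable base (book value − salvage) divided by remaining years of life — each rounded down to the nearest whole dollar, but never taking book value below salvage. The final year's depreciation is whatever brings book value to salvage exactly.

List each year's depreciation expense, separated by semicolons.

Depreciable base = $125,122 − $13,000 = $112,122.
Year 1: DB = ⌊$125,122 × 125%/7⌋ = $22,343; SL = ⌊$112,122/7⌋ = $16,017 → take DB $22,343. Book value $102,779.
Year 2: DB = ⌊$102,779 × 125%/7⌋ = $18,353; SL = ⌊$89,779/6⌋ = $14,963 → take DB $18,353. Book value $84,426.
Year 3: DB = ⌊$84,426 × 125%/7⌋ = $15,076; SL = ⌊$71,426/5⌋ = $14,285 → take DB $15,076. Book value $69,350.
Year 4: DB = ⌊$69,350 × 125%/7⌋ = $12,383; SL = ⌊$56,350/4⌋ = $14,087 → take SL $14,087. Book value $55,263.
Year 5: DB = ⌊$55,263 × 125%/7⌋ = $9,868; SL = ⌊$42,263/3⌋ = $14,087 → take SL $14,087. Book value $41,176.
Year 6: DB = ⌊$41,176 × 125%/7⌋ = $7,352; SL = ⌊$28,176/2⌋ = $14,088 → take SL $14,088. Book value $27,088.
Year 7 (final): $27,088 − $13,000 = $14,088. Book value $13,000.

$22,343; $18,353; $15,076; $14,087; $14,087; $14,088; $14,088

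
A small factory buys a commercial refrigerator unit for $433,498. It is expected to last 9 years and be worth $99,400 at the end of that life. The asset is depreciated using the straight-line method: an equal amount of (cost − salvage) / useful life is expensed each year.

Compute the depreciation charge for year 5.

Depreciable base = $433,498 − $99,400 = $334,098.
Annual expense = $334,098 / 9 = $37,122.

$37,122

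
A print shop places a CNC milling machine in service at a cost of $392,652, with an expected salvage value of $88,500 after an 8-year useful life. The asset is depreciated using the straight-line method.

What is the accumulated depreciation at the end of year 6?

$228,114

Depreciable base = $392,652 − $88,500 = $304,152.
Annual expense = $304,152 / 8 = $38,019.
End of year 1: book value $354,633.
End of year 2: book value $316,614.
End of year 3: book value $278,595.
End of year 4: book value $240,576.
End of year 5: book value $202,557.
End of year 6: book value $164,538.
Accumulated through year 6 = $392,652 − $164,538 = $228,114.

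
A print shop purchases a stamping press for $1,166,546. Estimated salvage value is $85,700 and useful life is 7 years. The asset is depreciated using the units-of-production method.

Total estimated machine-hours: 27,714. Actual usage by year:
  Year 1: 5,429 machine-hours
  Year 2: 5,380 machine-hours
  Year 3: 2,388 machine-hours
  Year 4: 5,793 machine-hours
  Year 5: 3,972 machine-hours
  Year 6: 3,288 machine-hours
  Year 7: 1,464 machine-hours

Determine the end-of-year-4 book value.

Depreciable base = $1,166,546 − $85,700 = $1,080,846.
Rate = $1,080,846 / 27,714 machine-hours = $39 per machine-hour.
Year 1: 5,429 × $39 = $211,731. Book value $954,815.
Year 2: 5,380 × $39 = $209,820. Book value $744,995.
Year 3: 2,388 × $39 = $93,132. Book value $651,863.
Year 4: 5,793 × $39 = $225,927. Book value $425,936.

$425,936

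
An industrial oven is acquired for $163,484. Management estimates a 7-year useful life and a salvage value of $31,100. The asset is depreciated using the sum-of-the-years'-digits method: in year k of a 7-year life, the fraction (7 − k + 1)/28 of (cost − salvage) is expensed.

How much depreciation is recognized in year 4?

$18,912

Depreciable base = $163,484 − $31,100 = $132,384.
Sum of the years' digits = 7+6+5+4+3+2+1 = 28.
Year 1: $132,384 × 7/28 = $33,096. Book value $130,388.
Year 2: $132,384 × 6/28 = $28,368. Book value $102,020.
Year 3: $132,384 × 5/28 = $23,640. Book value $78,380.
Year 4: $132,384 × 4/28 = $18,912. Book value $59,468.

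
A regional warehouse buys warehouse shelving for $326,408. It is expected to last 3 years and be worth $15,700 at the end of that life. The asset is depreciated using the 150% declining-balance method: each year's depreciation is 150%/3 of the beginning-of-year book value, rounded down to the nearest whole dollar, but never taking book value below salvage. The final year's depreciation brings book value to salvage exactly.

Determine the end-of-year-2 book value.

$81,602

Depreciable base = $326,408 − $15,700 = $310,708.
Year 1: ⌊$326,408 × 150%/3⌋ = $163,204. Book value $163,204.
Year 2: ⌊$163,204 × 150%/3⌋ = $81,602. Book value $81,602.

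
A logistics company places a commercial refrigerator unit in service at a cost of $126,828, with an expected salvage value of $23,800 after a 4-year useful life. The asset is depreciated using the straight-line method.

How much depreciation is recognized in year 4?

$25,757

Depreciable base = $126,828 − $23,800 = $103,028.
Annual expense = $103,028 / 4 = $25,757.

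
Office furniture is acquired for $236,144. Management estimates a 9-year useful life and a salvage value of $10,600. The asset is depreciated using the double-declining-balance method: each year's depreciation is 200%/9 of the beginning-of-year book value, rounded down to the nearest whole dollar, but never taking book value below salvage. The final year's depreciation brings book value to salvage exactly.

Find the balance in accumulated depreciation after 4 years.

$149,726

Depreciable base = $236,144 − $10,600 = $225,544.
Year 1: ⌊$236,144 × 200%/9⌋ = $52,476. Book value $183,668.
Year 2: ⌊$183,668 × 200%/9⌋ = $40,815. Book value $142,853.
Year 3: ⌊$142,853 × 200%/9⌋ = $31,745. Book value $111,108.
Year 4: ⌊$111,108 × 200%/9⌋ = $24,690. Book value $86,418.
Accumulated through year 4 = $236,144 − $86,418 = $149,726.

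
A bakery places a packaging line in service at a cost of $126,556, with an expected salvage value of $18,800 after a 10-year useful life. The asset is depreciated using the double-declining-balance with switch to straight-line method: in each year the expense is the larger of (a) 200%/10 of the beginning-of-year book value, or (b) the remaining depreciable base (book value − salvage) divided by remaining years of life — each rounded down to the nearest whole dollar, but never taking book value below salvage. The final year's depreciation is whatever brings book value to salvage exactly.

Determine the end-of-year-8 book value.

$21,234

Depreciable base = $126,556 − $18,800 = $107,756.
Year 1: DB = ⌊$126,556 × 200%/10⌋ = $25,311; SL = ⌊$107,756/10⌋ = $10,775 → take DB $25,311. Book value $101,245.
Year 2: DB = ⌊$101,245 × 200%/10⌋ = $20,249; SL = ⌊$82,445/9⌋ = $9,160 → take DB $20,249. Book value $80,996.
Year 3: DB = ⌊$80,996 × 200%/10⌋ = $16,199; SL = ⌊$62,196/8⌋ = $7,774 → take DB $16,199. Book value $64,797.
Year 4: DB = ⌊$64,797 × 200%/10⌋ = $12,959; SL = ⌊$45,997/7⌋ = $6,571 → take DB $12,959. Book value $51,838.
Year 5: DB = ⌊$51,838 × 200%/10⌋ = $10,367; SL = ⌊$33,038/6⌋ = $5,506 → take DB $10,367. Book value $41,471.
Year 6: DB = ⌊$41,471 × 200%/10⌋ = $8,294; SL = ⌊$22,671/5⌋ = $4,534 → take DB $8,294. Book value $33,177.
Year 7: DB = ⌊$33,177 × 200%/10⌋ = $6,635; SL = ⌊$14,377/4⌋ = $3,594 → take DB $6,635. Book value $26,542.
Year 8: DB = ⌊$26,542 × 200%/10⌋ = $5,308; SL = ⌊$7,742/3⌋ = $2,580 → take DB $5,308. Book value $21,234.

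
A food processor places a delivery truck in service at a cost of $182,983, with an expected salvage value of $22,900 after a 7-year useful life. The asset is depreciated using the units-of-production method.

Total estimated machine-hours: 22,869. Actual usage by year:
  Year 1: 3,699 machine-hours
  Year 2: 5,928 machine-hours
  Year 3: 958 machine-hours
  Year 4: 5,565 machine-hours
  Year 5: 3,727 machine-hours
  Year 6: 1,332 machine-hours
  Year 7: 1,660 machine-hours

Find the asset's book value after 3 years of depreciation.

Depreciable base = $182,983 − $22,900 = $160,083.
Rate = $160,083 / 22,869 machine-hours = $7 per machine-hour.
Year 1: 3,699 × $7 = $25,893. Book value $157,090.
Year 2: 5,928 × $7 = $41,496. Book value $115,594.
Year 3: 958 × $7 = $6,706. Book value $108,888.

$108,888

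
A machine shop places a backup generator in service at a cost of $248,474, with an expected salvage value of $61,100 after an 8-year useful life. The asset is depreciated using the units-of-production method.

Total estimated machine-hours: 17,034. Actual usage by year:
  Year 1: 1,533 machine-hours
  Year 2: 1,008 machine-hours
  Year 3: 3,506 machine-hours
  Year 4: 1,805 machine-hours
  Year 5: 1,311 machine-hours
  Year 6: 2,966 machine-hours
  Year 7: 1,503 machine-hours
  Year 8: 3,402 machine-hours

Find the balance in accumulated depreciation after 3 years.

$66,517

Depreciable base = $248,474 − $61,100 = $187,374.
Rate = $187,374 / 17,034 machine-hours = $11 per machine-hour.
Year 1: 1,533 × $11 = $16,863. Book value $231,611.
Year 2: 1,008 × $11 = $11,088. Book value $220,523.
Year 3: 3,506 × $11 = $38,566. Book value $181,957.
Accumulated through year 3 = $248,474 − $181,957 = $66,517.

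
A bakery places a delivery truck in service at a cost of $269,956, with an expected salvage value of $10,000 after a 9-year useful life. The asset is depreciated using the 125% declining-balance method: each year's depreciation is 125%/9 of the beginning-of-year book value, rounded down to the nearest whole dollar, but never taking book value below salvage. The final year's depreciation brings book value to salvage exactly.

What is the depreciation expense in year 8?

$13,164

Depreciable base = $269,956 − $10,000 = $259,956.
Year 1: ⌊$269,956 × 125%/9⌋ = $37,493. Book value $232,463.
Year 2: ⌊$232,463 × 125%/9⌋ = $32,286. Book value $200,177.
Year 3: ⌊$200,177 × 125%/9⌋ = $27,802. Book value $172,375.
Year 4: ⌊$172,375 × 125%/9⌋ = $23,940. Book value $148,435.
Year 5: ⌊$148,435 × 125%/9⌋ = $20,615. Book value $127,820.
Year 6: ⌊$127,820 × 125%/9⌋ = $17,752. Book value $110,068.
Year 7: ⌊$110,068 × 125%/9⌋ = $15,287. Book value $94,781.
Year 8: ⌊$94,781 × 125%/9⌋ = $13,164. Book value $81,617.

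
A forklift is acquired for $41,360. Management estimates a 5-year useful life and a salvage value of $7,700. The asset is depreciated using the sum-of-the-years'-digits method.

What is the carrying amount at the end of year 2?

Depreciable base = $41,360 − $7,700 = $33,660.
Sum of the years' digits = 5+4+3+2+1 = 15.
Year 1: $33,660 × 5/15 = $11,220. Book value $30,140.
Year 2: $33,660 × 4/15 = $8,976. Book value $21,164.

$21,164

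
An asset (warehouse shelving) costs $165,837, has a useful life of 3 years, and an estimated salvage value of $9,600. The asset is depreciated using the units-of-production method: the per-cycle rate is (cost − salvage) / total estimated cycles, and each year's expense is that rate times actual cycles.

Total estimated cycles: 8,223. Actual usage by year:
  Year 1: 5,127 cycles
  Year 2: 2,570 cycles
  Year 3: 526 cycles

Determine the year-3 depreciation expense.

$9,994

Depreciable base = $165,837 − $9,600 = $156,237.
Rate = $156,237 / 8,223 cycles = $19 per cycle.
Year 1: 5,127 × $19 = $97,413. Book value $68,424.
Year 2: 2,570 × $19 = $48,830. Book value $19,594.
Year 3: 526 × $19 = $9,994. Book value $9,600.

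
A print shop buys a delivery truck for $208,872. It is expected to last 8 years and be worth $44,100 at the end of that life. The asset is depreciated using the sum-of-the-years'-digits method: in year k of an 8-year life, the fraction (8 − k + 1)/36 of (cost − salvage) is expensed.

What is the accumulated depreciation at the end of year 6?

Depreciable base = $208,872 − $44,100 = $164,772.
Sum of the years' digits = 8+7+6+5+4+3+2+1 = 36.
Year 1: $164,772 × 8/36 = $36,616. Book value $172,256.
Year 2: $164,772 × 7/36 = $32,039. Book value $140,217.
Year 3: $164,772 × 6/36 = $27,462. Book value $112,755.
Year 4: $164,772 × 5/36 = $22,885. Book value $89,870.
Year 5: $164,772 × 4/36 = $18,308. Book value $71,562.
Year 6: $164,772 × 3/36 = $13,731. Book value $57,831.
Accumulated through year 6 = $208,872 − $57,831 = $151,041.

$151,041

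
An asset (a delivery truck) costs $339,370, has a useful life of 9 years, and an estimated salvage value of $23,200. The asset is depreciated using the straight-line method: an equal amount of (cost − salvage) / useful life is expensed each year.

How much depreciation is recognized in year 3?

Depreciable base = $339,370 − $23,200 = $316,170.
Annual expense = $316,170 / 9 = $35,130.

$35,130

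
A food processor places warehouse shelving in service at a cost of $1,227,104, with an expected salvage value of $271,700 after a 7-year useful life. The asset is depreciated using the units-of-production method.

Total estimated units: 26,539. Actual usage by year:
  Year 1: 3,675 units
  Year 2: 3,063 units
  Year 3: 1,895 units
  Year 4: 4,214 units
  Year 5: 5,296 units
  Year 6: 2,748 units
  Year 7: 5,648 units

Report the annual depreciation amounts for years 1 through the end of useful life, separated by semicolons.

$132,300; $110,268; $68,220; $151,704; $190,656; $98,928; $203,328

Depreciable base = $1,227,104 − $271,700 = $955,404.
Rate = $955,404 / 26,539 units = $36 per unit.
Year 1: 3,675 × $36 = $132,300. Book value $1,094,804.
Year 2: 3,063 × $36 = $110,268. Book value $984,536.
Year 3: 1,895 × $36 = $68,220. Book value $916,316.
Year 4: 4,214 × $36 = $151,704. Book value $764,612.
Year 5: 5,296 × $36 = $190,656. Book value $573,956.
Year 6: 2,748 × $36 = $98,928. Book value $475,028.
Year 7: 5,648 × $36 = $203,328. Book value $271,700.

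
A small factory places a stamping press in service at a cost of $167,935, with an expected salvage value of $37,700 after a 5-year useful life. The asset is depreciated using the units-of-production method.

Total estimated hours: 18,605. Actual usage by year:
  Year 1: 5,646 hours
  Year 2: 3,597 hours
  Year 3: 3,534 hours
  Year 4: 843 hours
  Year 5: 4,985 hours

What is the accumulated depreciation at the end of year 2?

$64,701

Depreciable base = $167,935 − $37,700 = $130,235.
Rate = $130,235 / 18,605 hours = $7 per hour.
Year 1: 5,646 × $7 = $39,522. Book value $128,413.
Year 2: 3,597 × $7 = $25,179. Book value $103,234.
Accumulated through year 2 = $167,935 − $103,234 = $64,701.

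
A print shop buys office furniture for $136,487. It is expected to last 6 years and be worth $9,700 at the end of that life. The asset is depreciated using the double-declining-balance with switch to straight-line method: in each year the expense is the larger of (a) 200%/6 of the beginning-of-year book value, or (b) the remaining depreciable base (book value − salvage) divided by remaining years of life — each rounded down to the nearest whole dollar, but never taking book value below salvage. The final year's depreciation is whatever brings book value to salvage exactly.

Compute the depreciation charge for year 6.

$8,275

Depreciable base = $136,487 − $9,700 = $126,787.
Year 1: DB = ⌊$136,487 × 200%/6⌋ = $45,495; SL = ⌊$126,787/6⌋ = $21,131 → take DB $45,495. Book value $90,992.
Year 2: DB = ⌊$90,992 × 200%/6⌋ = $30,330; SL = ⌊$81,292/5⌋ = $16,258 → take DB $30,330. Book value $60,662.
Year 3: DB = ⌊$60,662 × 200%/6⌋ = $20,220; SL = ⌊$50,962/4⌋ = $12,740 → take DB $20,220. Book value $40,442.
Year 4: DB = ⌊$40,442 × 200%/6⌋ = $13,480; SL = ⌊$30,742/3⌋ = $10,247 → take DB $13,480. Book value $26,962.
Year 5: DB = ⌊$26,962 × 200%/6⌋ = $8,987; SL = ⌊$17,262/2⌋ = $8,631 → take DB $8,987. Book value $17,975.
Year 6 (final): $17,975 − $9,700 = $8,275. Book value $9,700.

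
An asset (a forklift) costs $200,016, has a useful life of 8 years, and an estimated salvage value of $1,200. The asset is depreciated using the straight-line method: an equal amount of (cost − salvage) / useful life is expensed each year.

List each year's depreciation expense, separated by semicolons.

$24,852; $24,852; $24,852; $24,852; $24,852; $24,852; $24,852; $24,852

Depreciable base = $200,016 − $1,200 = $198,816.
Annual expense = $198,816 / 8 = $24,852.
End of year 1: book value $175,164.
End of year 2: book value $150,312.
End of year 3: book value $125,460.
End of year 4: book value $100,608.
End of year 5: book value $75,756.
End of year 6: book value $50,904.
End of year 7: book value $26,052.
End of year 8: book value $1,200.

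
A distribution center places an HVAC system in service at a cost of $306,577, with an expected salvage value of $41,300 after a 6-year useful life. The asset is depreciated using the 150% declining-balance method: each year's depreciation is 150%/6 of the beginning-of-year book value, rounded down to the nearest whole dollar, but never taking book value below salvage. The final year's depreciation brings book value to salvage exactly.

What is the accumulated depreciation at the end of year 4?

$209,573

Depreciable base = $306,577 − $41,300 = $265,277.
Year 1: ⌊$306,577 × 150%/6⌋ = $76,644. Book value $229,933.
Year 2: ⌊$229,933 × 150%/6⌋ = $57,483. Book value $172,450.
Year 3: ⌊$172,450 × 150%/6⌋ = $43,112. Book value $129,338.
Year 4: ⌊$129,338 × 150%/6⌋ = $32,334. Book value $97,004.
Accumulated through year 4 = $306,577 − $97,004 = $209,573.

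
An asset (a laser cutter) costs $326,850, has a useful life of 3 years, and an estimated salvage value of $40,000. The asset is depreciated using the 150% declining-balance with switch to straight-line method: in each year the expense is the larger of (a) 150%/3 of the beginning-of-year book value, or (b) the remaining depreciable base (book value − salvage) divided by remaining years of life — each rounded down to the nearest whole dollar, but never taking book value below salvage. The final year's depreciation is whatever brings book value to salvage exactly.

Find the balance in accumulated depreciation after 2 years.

Depreciable base = $326,850 − $40,000 = $286,850.
Year 1: DB = ⌊$326,850 × 150%/3⌋ = $163,425; SL = ⌊$286,850/3⌋ = $95,616 → take DB $163,425. Book value $163,425.
Year 2: DB = ⌊$163,425 × 150%/3⌋ = $81,712; SL = ⌊$123,425/2⌋ = $61,712 → take DB $81,712. Book value $81,713.
Accumulated through year 2 = $326,850 − $81,713 = $245,137.

$245,137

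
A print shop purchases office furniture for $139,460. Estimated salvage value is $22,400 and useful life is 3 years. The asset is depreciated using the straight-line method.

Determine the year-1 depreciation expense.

$39,020

Depreciable base = $139,460 − $22,400 = $117,060.
Annual expense = $117,060 / 3 = $39,020.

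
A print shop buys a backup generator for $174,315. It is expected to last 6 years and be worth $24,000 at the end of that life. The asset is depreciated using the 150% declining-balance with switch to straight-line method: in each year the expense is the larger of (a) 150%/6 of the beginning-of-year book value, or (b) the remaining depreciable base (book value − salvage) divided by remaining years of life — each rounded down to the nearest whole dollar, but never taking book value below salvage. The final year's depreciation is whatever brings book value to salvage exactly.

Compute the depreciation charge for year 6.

Depreciable base = $174,315 − $24,000 = $150,315.
Year 1: DB = ⌊$174,315 × 150%/6⌋ = $43,578; SL = ⌊$150,315/6⌋ = $25,052 → take DB $43,578. Book value $130,737.
Year 2: DB = ⌊$130,737 × 150%/6⌋ = $32,684; SL = ⌊$106,737/5⌋ = $21,347 → take DB $32,684. Book value $98,053.
Year 3: DB = ⌊$98,053 × 150%/6⌋ = $24,513; SL = ⌊$74,053/4⌋ = $18,513 → take DB $24,513. Book value $73,540.
Year 4: DB = ⌊$73,540 × 150%/6⌋ = $18,385; SL = ⌊$49,540/3⌋ = $16,513 → take DB $18,385. Book value $55,155.
Year 5: DB = ⌊$55,155 × 150%/6⌋ = $13,788; SL = ⌊$31,155/2⌋ = $15,577 → take SL $15,577. Book value $39,578.
Year 6 (final): $39,578 − $24,000 = $15,578. Book value $24,000.

$15,578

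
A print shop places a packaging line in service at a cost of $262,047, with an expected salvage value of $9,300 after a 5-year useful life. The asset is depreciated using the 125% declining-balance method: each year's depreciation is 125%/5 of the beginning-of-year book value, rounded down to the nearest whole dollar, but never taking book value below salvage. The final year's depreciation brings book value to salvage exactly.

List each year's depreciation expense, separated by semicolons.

Depreciable base = $262,047 − $9,300 = $252,747.
Year 1: ⌊$262,047 × 125%/5⌋ = $65,511. Book value $196,536.
Year 2: ⌊$196,536 × 125%/5⌋ = $49,134. Book value $147,402.
Year 3: ⌊$147,402 × 125%/5⌋ = $36,850. Book value $110,552.
Year 4: ⌊$110,552 × 125%/5⌋ = $27,638. Book value $82,914.
Year 5 (final): $82,914 − $9,300 = $73,614. Book value $9,300.

$65,511; $49,134; $36,850; $27,638; $73,614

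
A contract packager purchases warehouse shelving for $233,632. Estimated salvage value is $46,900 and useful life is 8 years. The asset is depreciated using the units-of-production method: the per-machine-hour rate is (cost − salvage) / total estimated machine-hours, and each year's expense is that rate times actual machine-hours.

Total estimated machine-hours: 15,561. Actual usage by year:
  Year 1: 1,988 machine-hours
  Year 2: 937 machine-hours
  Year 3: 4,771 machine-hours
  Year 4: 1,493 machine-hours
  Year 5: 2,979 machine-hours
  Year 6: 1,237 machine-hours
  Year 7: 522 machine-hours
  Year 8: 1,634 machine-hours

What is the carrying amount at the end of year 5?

$87,616

Depreciable base = $233,632 − $46,900 = $186,732.
Rate = $186,732 / 15,561 machine-hours = $12 per machine-hour.
Year 1: 1,988 × $12 = $23,856. Book value $209,776.
Year 2: 937 × $12 = $11,244. Book value $198,532.
Year 3: 4,771 × $12 = $57,252. Book value $141,280.
Year 4: 1,493 × $12 = $17,916. Book value $123,364.
Year 5: 2,979 × $12 = $35,748. Book value $87,616.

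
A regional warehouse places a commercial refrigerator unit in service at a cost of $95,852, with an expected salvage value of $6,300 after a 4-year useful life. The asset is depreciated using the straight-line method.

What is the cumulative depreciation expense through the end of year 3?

Depreciable base = $95,852 − $6,300 = $89,552.
Annual expense = $89,552 / 4 = $22,388.
End of year 1: book value $73,464.
End of year 2: book value $51,076.
End of year 3: book value $28,688.
Accumulated through year 3 = $95,852 − $28,688 = $67,164.

$67,164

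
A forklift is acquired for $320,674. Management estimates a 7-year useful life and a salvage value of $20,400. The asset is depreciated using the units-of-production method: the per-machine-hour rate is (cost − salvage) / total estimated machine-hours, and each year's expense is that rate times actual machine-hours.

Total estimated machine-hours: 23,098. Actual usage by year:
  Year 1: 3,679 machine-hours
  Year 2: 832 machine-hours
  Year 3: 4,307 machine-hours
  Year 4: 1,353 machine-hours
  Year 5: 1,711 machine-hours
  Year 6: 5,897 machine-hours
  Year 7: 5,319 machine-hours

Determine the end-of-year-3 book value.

$206,040

Depreciable base = $320,674 − $20,400 = $300,274.
Rate = $300,274 / 23,098 machine-hours = $13 per machine-hour.
Year 1: 3,679 × $13 = $47,827. Book value $272,847.
Year 2: 832 × $13 = $10,816. Book value $262,031.
Year 3: 4,307 × $13 = $55,991. Book value $206,040.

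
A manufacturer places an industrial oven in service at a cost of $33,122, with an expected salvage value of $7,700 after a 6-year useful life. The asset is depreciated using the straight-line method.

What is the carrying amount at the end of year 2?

$24,648

Depreciable base = $33,122 − $7,700 = $25,422.
Annual expense = $25,422 / 6 = $4,237.
End of year 1: book value $28,885.
End of year 2: book value $24,648.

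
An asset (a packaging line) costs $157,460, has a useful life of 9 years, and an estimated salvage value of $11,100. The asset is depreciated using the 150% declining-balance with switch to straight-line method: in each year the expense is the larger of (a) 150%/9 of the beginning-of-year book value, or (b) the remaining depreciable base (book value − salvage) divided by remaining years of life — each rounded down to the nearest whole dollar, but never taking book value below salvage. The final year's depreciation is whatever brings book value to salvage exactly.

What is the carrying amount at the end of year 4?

$75,937

Depreciable base = $157,460 − $11,100 = $146,360.
Year 1: DB = ⌊$157,460 × 150%/9⌋ = $26,243; SL = ⌊$146,360/9⌋ = $16,262 → take DB $26,243. Book value $131,217.
Year 2: DB = ⌊$131,217 × 150%/9⌋ = $21,869; SL = ⌊$120,117/8⌋ = $15,014 → take DB $21,869. Book value $109,348.
Year 3: DB = ⌊$109,348 × 150%/9⌋ = $18,224; SL = ⌊$98,248/7⌋ = $14,035 → take DB $18,224. Book value $91,124.
Year 4: DB = ⌊$91,124 × 150%/9⌋ = $15,187; SL = ⌊$80,024/6⌋ = $13,337 → take DB $15,187. Book value $75,937.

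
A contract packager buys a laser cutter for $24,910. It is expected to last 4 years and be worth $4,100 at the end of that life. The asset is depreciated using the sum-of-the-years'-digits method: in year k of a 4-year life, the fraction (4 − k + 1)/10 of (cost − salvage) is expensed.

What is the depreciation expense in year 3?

$4,162

Depreciable base = $24,910 − $4,100 = $20,810.
Sum of the years' digits = 4+3+2+1 = 10.
Year 1: $20,810 × 4/10 = $8,324. Book value $16,586.
Year 2: $20,810 × 3/10 = $6,243. Book value $10,343.
Year 3: $20,810 × 2/10 = $4,162. Book value $6,181.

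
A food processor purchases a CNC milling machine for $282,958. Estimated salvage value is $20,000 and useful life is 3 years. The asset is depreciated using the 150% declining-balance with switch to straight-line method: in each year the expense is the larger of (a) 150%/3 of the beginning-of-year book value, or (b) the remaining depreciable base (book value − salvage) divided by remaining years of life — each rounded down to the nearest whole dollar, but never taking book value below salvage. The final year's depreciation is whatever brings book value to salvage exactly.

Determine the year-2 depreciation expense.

Depreciable base = $282,958 − $20,000 = $262,958.
Year 1: DB = ⌊$282,958 × 150%/3⌋ = $141,479; SL = ⌊$262,958/3⌋ = $87,652 → take DB $141,479. Book value $141,479.
Year 2: DB = ⌊$141,479 × 150%/3⌋ = $70,739; SL = ⌊$121,479/2⌋ = $60,739 → take DB $70,739. Book value $70,740.

$70,739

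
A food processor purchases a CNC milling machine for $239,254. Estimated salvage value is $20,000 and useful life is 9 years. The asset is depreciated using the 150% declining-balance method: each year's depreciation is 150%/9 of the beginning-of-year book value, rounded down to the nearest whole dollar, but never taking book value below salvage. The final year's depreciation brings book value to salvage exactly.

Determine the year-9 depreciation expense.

Depreciable base = $239,254 − $20,000 = $219,254.
Year 1: ⌊$239,254 × 150%/9⌋ = $39,875. Book value $199,379.
Year 2: ⌊$199,379 × 150%/9⌋ = $33,229. Book value $166,150.
Year 3: ⌊$166,150 × 150%/9⌋ = $27,691. Book value $138,459.
Year 4: ⌊$138,459 × 150%/9⌋ = $23,076. Book value $115,383.
Year 5: ⌊$115,383 × 150%/9⌋ = $19,230. Book value $96,153.
Year 6: ⌊$96,153 × 150%/9⌋ = $16,025. Book value $80,128.
Year 7: ⌊$80,128 × 150%/9⌋ = $13,354. Book value $66,774.
Year 8: ⌊$66,774 × 150%/9⌋ = $11,129. Book value $55,645.
Year 9 (final): $55,645 − $20,000 = $35,645. Book value $20,000.

$35,645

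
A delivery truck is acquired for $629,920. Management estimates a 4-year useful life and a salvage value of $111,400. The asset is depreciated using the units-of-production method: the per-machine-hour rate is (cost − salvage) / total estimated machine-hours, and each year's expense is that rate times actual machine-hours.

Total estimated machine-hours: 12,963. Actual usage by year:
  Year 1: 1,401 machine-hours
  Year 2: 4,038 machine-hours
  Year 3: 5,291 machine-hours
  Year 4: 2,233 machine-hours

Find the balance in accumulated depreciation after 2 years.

$217,560

Depreciable base = $629,920 − $111,400 = $518,520.
Rate = $518,520 / 12,963 machine-hours = $40 per machine-hour.
Year 1: 1,401 × $40 = $56,040. Book value $573,880.
Year 2: 4,038 × $40 = $161,520. Book value $412,360.
Accumulated through year 2 = $629,920 − $412,360 = $217,560.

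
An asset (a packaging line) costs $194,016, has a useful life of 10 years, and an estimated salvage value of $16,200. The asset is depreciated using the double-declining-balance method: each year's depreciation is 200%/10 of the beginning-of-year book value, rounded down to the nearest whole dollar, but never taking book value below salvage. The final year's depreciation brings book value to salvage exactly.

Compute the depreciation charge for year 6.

Depreciable base = $194,016 − $16,200 = $177,816.
Year 1: ⌊$194,016 × 200%/10⌋ = $38,803. Book value $155,213.
Year 2: ⌊$155,213 × 200%/10⌋ = $31,042. Book value $124,171.
Year 3: ⌊$124,171 × 200%/10⌋ = $24,834. Book value $99,337.
Year 4: ⌊$99,337 × 200%/10⌋ = $19,867. Book value $79,470.
Year 5: ⌊$79,470 × 200%/10⌋ = $15,894. Book value $63,576.
Year 6: ⌊$63,576 × 200%/10⌋ = $12,715. Book value $50,861.

$12,715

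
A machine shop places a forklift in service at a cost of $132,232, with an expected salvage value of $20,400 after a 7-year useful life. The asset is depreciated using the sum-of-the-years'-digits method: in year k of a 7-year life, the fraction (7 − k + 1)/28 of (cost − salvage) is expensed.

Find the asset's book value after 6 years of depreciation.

Depreciable base = $132,232 − $20,400 = $111,832.
Sum of the years' digits = 7+6+5+4+3+2+1 = 28.
Year 1: $111,832 × 7/28 = $27,958. Book value $104,274.
Year 2: $111,832 × 6/28 = $23,964. Book value $80,310.
Year 3: $111,832 × 5/28 = $19,970. Book value $60,340.
Year 4: $111,832 × 4/28 = $15,976. Book value $44,364.
Year 5: $111,832 × 3/28 = $11,982. Book value $32,382.
Year 6: $111,832 × 2/28 = $7,988. Book value $24,394.

$24,394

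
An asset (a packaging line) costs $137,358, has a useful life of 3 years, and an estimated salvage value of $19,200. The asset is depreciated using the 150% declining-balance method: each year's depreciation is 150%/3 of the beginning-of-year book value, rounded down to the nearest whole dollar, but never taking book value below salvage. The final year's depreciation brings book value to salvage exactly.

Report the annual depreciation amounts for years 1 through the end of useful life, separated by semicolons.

Depreciable base = $137,358 − $19,200 = $118,158.
Year 1: ⌊$137,358 × 150%/3⌋ = $68,679. Book value $68,679.
Year 2: ⌊$68,679 × 150%/3⌋ = $34,339. Book value $34,340.
Year 3 (final): $34,340 − $19,200 = $15,140. Book value $19,200.

$68,679; $34,339; $15,140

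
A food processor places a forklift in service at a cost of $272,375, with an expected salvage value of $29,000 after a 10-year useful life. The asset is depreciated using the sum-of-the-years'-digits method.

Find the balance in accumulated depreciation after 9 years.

$238,950

Depreciable base = $272,375 − $29,000 = $243,375.
Sum of the years' digits = 10+9+8+7+6+5+4+3+2+1 = 55.
Year 1: $243,375 × 10/55 = $44,250. Book value $228,125.
Year 2: $243,375 × 9/55 = $39,825. Book value $188,300.
Year 3: $243,375 × 8/55 = $35,400. Book value $152,900.
Year 4: $243,375 × 7/55 = $30,975. Book value $121,925.
Year 5: $243,375 × 6/55 = $26,550. Book value $95,375.
Year 6: $243,375 × 5/55 = $22,125. Book value $73,250.
Year 7: $243,375 × 4/55 = $17,700. Book value $55,550.
Year 8: $243,375 × 3/55 = $13,275. Book value $42,275.
Year 9: $243,375 × 2/55 = $8,850. Book value $33,425.
Accumulated through year 9 = $272,375 − $33,425 = $238,950.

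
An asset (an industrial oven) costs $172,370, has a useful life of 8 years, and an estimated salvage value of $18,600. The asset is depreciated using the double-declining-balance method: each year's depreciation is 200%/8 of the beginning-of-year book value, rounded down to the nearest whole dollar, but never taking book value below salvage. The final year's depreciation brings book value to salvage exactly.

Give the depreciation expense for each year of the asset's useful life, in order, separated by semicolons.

$43,092; $32,319; $24,239; $18,180; $13,635; $10,226; $7,669; $4,410

Depreciable base = $172,370 − $18,600 = $153,770.
Year 1: ⌊$172,370 × 200%/8⌋ = $43,092. Book value $129,278.
Year 2: ⌊$129,278 × 200%/8⌋ = $32,319. Book value $96,959.
Year 3: ⌊$96,959 × 200%/8⌋ = $24,239. Book value $72,720.
Year 4: ⌊$72,720 × 200%/8⌋ = $18,180. Book value $54,540.
Year 5: ⌊$54,540 × 200%/8⌋ = $13,635. Book value $40,905.
Year 6: ⌊$40,905 × 200%/8⌋ = $10,226. Book value $30,679.
Year 7: ⌊$30,679 × 200%/8⌋ = $7,669. Book value $23,010.
Year 8 (final): $23,010 − $18,600 = $4,410. Book value $18,600.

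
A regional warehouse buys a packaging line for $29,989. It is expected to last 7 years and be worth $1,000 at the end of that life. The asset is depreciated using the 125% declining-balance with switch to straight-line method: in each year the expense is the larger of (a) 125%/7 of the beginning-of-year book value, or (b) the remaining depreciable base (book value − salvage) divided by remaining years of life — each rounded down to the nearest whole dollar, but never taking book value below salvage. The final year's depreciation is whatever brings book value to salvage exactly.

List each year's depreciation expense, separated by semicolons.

Depreciable base = $29,989 − $1,000 = $28,989.
Year 1: DB = ⌊$29,989 × 125%/7⌋ = $5,355; SL = ⌊$28,989/7⌋ = $4,141 → take DB $5,355. Book value $24,634.
Year 2: DB = ⌊$24,634 × 125%/7⌋ = $4,398; SL = ⌊$23,634/6⌋ = $3,939 → take DB $4,398. Book value $20,236.
Year 3: DB = ⌊$20,236 × 125%/7⌋ = $3,613; SL = ⌊$19,236/5⌋ = $3,847 → take SL $3,847. Book value $16,389.
Year 4: DB = ⌊$16,389 × 125%/7⌋ = $2,926; SL = ⌊$15,389/4⌋ = $3,847 → take SL $3,847. Book value $12,542.
Year 5: DB = ⌊$12,542 × 125%/7⌋ = $2,239; SL = ⌊$11,542/3⌋ = $3,847 → take SL $3,847. Book value $8,695.
Year 6: DB = ⌊$8,695 × 125%/7⌋ = $1,552; SL = ⌊$7,695/2⌋ = $3,847 → take SL $3,847. Book value $4,848.
Year 7 (final): $4,848 − $1,000 = $3,848. Book value $1,000.

$5,355; $4,398; $3,847; $3,847; $3,847; $3,847; $3,848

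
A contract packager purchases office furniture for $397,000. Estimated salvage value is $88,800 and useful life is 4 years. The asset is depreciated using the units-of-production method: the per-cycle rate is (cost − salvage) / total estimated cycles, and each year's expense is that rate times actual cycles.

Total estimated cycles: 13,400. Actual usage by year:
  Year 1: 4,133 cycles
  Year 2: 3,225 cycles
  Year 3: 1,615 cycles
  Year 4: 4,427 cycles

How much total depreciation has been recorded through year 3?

$206,379

Depreciable base = $397,000 − $88,800 = $308,200.
Rate = $308,200 / 13,400 cycles = $23 per cycle.
Year 1: 4,133 × $23 = $95,059. Book value $301,941.
Year 2: 3,225 × $23 = $74,175. Book value $227,766.
Year 3: 1,615 × $23 = $37,145. Book value $190,621.
Accumulated through year 3 = $397,000 − $190,621 = $206,379.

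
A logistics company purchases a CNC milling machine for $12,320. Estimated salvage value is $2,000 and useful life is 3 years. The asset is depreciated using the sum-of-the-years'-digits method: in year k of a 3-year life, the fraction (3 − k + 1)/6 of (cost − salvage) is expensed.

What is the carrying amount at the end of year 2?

$3,720

Depreciable base = $12,320 − $2,000 = $10,320.
Sum of the years' digits = 3+2+1 = 6.
Year 1: $10,320 × 3/6 = $5,160. Book value $7,160.
Year 2: $10,320 × 2/6 = $3,440. Book value $3,720.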